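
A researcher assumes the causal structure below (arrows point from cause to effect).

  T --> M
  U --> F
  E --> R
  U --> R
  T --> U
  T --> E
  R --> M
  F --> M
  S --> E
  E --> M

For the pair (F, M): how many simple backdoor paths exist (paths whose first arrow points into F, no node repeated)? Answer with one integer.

A backdoor path from F to M is any simple undirected path whose first edge points into F (i.e. leaves F via a parent).
Parents of F: {U}.
Enumerating:
  P1: F <- U <- T -> E -> R -> M
  P2: F <- U <- T -> E -> M
  P3: F <- U <- T -> M
  P4: F <- U -> R <- E <- T -> M
  P5: F <- U -> R <- E -> M
  P6: F <- U -> R -> M
That exhausts the simple backdoor paths. Count: 6.

6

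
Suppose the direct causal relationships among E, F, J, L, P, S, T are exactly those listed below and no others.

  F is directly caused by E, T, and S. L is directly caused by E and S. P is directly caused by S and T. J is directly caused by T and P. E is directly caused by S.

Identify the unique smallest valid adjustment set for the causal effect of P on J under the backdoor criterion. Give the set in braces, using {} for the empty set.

{T}

Variables eligible for adjustment (non-descendants of P, excluding P and J): {E, F, L, S, T}.
Backdoor paths from P to J:
  P1: P <- T -> J
  P2: P <- S -> E -> F <- T -> J
  P3: P <- S -> F <- T -> J
  P4: P <- S -> L <- E -> F <- T -> J
The empty set is not sufficient: P1 (P <- T -> J) has no collider blocking it and no conditioned non-collider, so it is open.
Try {T}:
  P1: blocked at fork node T ∈ conditioning set.
  P2: blocked at collider F (neither it nor any descendant is in the conditioning set).
  P3: blocked at collider F (neither it nor any descendant is in the conditioning set).
  P4: blocked at collider L (neither it nor any descendant is in the conditioning set).
{T} contains no descendant of P and blocks every backdoor path.
No other singleton works — e.g. {S} leaves P1 open — so {T} is the unique smallest valid adjustment set.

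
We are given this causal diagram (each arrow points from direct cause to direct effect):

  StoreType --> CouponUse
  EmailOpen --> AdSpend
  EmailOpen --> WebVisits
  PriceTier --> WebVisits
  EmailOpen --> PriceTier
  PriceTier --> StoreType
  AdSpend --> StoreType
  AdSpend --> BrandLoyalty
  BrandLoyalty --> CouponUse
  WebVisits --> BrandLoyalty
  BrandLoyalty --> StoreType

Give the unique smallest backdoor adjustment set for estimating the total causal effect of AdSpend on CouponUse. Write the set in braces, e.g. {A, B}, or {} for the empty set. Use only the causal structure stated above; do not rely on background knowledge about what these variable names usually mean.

Variables eligible for adjustment (non-descendants of AdSpend, excluding AdSpend and CouponUse): {EmailOpen, PriceTier, WebVisits}.
Backdoor paths from AdSpend to CouponUse:
  P1: AdSpend <- EmailOpen -> PriceTier -> WebVisits -> BrandLoyalty -> StoreType -> CouponUse
  P2: AdSpend <- EmailOpen -> PriceTier -> WebVisits -> BrandLoyalty -> CouponUse
  P3: AdSpend <- EmailOpen -> PriceTier -> StoreType <- BrandLoyalty -> CouponUse
  P4: AdSpend <- EmailOpen -> PriceTier -> StoreType -> CouponUse
  P5: AdSpend <- EmailOpen -> WebVisits <- PriceTier -> StoreType <- BrandLoyalty -> CouponUse
  P6: AdSpend <- EmailOpen -> WebVisits <- PriceTier -> StoreType -> CouponUse
  P7: AdSpend <- EmailOpen -> WebVisits -> BrandLoyalty -> StoreType -> CouponUse
  P8: AdSpend <- EmailOpen -> WebVisits -> BrandLoyalty -> CouponUse
The empty set is not sufficient: P1 (AdSpend <- EmailOpen -> PriceTier -> WebVisits -> BrandLoyalty -> StoreType -> CouponUse) has no collider blocking it and no conditioned non-collider, so it is open.
Try {EmailOpen}:
  P1: blocked at fork node EmailOpen ∈ conditioning set.
  P2: blocked at fork node EmailOpen ∈ conditioning set.
  P3: blocked at fork node EmailOpen ∈ conditioning set.
  P4: blocked at fork node EmailOpen ∈ conditioning set.
  P5: blocked at fork node EmailOpen ∈ conditioning set.
  P6: blocked at fork node EmailOpen ∈ conditioning set.
  P7: blocked at fork node EmailOpen ∈ conditioning set.
  P8: blocked at fork node EmailOpen ∈ conditioning set.
{EmailOpen} contains no descendant of AdSpend and blocks every backdoor path.
No other singleton works — e.g. {PriceTier} leaves P7 open — so {EmailOpen} is the unique smallest valid adjustment set.

{EmailOpen}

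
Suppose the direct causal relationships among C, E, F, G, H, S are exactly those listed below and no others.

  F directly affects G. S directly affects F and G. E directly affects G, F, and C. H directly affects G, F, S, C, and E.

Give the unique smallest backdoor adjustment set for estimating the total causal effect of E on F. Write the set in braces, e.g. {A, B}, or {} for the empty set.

Variables eligible for adjustment (non-descendants of E, excluding E and F): {H, S}.
Backdoor paths from E to F:
  P1: E <- H -> S -> F
  P2: E <- H -> S -> G <- F
  P3: E <- H -> F
  P4: E <- H -> G <- S -> F
  P5: E <- H -> G <- F
The empty set is not sufficient: P1 (E <- H -> S -> F) has no collider blocking it and no conditioned non-collider, so it is open.
Try {H}:
  P1: blocked at fork node H ∈ conditioning set.
  P2: blocked at fork node H ∈ conditioning set.
  P3: blocked at fork node H ∈ conditioning set.
  P4: blocked at fork node H ∈ conditioning set.
  P5: blocked at fork node H ∈ conditioning set.
{H} contains no descendant of E and blocks every backdoor path.
No other singleton works — e.g. {S} leaves P3 open — so {H} is the unique smallest valid adjustment set.

{H}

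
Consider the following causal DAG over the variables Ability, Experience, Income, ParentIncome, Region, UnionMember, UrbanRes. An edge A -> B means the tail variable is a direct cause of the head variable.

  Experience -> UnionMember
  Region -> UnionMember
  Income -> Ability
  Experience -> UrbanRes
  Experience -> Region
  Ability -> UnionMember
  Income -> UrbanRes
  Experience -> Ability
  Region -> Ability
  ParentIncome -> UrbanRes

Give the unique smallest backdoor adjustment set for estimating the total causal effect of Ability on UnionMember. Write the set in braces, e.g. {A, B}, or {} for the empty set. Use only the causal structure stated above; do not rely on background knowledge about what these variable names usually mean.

{Experience, Region}

Variables eligible for adjustment (non-descendants of Ability, excluding Ability and UnionMember): {Experience, Income, ParentIncome, Region, UrbanRes}.
Backdoor paths from Ability to UnionMember:
  P1: Ability <- Experience -> Region -> UnionMember
  P2: Ability <- Experience -> UnionMember
  P3: Ability <- Region <- Experience -> UnionMember
  P4: Ability <- Region -> UnionMember
  P5: Ability <- Income -> UrbanRes <- Experience -> Region -> UnionMember
  P6: Ability <- Income -> UrbanRes <- Experience -> UnionMember
The empty set is not sufficient: P1 (Ability <- Experience -> Region -> UnionMember) has no collider blocking it and no conditioned non-collider, so it is open.
Try {Experience, Region}:
  P1: blocked at fork node Experience ∈ conditioning set.
  P2: blocked at fork node Experience ∈ conditioning set.
  P3: blocked at chain node Region ∈ conditioning set.
  P4: blocked at fork node Region ∈ conditioning set.
  P5: blocked at collider UrbanRes (neither it nor any descendant is in the conditioning set).
  P6: blocked at collider UrbanRes (neither it nor any descendant is in the conditioning set).
{Experience, Region} contains no descendant of Ability and blocks every backdoor path.
Every element of {Experience, Region} is needed (dropping Experience leaves P2 open; dropping Region leaves P4 open), so no proper subset is valid.
Among all size-2 subsets of the eligible variables, only {Experience, Region} blocks every backdoor path, so it is the unique smallest valid adjustment set.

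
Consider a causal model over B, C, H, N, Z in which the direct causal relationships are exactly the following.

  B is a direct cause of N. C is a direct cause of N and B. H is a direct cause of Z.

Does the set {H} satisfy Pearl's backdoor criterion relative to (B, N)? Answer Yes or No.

Backdoor paths from B to N (paths whose first edge points into B):
  P1: B <- C -> N
Condition 1 (no descendant of B in the set): holds — descendants of B are {N}; none are in {H}.
Condition 2 (every backdoor path blocked by {H}):
  P1: open — no interior node is in the conditioning set.
{H} does not satisfy the backdoor criterion.

No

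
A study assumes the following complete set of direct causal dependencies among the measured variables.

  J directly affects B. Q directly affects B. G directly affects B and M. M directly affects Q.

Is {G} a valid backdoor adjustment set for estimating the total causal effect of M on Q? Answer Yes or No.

Yes

Backdoor paths from M to Q (paths whose first edge points into M):
  P1: M <- G -> B <- Q
Condition 1 (no descendant of M in the set): holds — descendants of M are {B, Q}; none are in {G}.
Condition 2 (every backdoor path blocked by {G}):
  P1: blocked at fork node G ∈ conditioning set.
{G} satisfies the backdoor criterion.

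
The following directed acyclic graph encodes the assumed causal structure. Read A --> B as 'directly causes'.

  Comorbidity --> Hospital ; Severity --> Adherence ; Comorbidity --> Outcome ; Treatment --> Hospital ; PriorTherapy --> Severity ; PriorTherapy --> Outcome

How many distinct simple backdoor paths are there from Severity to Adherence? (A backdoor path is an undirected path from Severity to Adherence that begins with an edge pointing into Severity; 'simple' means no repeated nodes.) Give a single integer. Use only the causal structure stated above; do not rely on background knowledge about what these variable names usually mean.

0

A backdoor path from Severity to Adherence is any simple undirected path whose first edge points into Severity (i.e. leaves Severity via a parent).
Parents of Severity: {PriorTherapy}.
No simple path from any parent of Severity reaches Adherence without revisiting Severity, so there are no backdoor paths.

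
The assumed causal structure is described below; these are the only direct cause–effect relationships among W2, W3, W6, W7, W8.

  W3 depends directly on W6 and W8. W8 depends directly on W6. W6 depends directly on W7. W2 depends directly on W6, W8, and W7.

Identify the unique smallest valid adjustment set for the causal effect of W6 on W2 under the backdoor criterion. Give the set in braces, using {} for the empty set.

{W7}

Variables eligible for adjustment (non-descendants of W6, excluding W6 and W2): {W7}.
Backdoor paths from W6 to W2:
  P1: W6 <- W7 -> W2
The empty set is not sufficient: P1 (W6 <- W7 -> W2) has no collider blocking it and no conditioned non-collider, so it is open.
Try {W7}:
  P1: blocked at fork node W7 ∈ conditioning set.
{W7} contains no descendant of W6 and blocks every backdoor path.
{W7} is the unique smallest valid adjustment set.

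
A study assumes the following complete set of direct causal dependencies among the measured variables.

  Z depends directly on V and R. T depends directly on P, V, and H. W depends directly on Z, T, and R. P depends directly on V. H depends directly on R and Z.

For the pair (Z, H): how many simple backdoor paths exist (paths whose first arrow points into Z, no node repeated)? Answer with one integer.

6

A backdoor path from Z to H is any simple undirected path whose first edge points into Z (i.e. leaves Z via a parent).
Parents of Z: {R, V}.
Enumerating:
  P1: Z <- R -> H
  P2: Z <- R -> W <- T <- H
  P3: Z <- V -> P -> T <- H
  P4: Z <- V -> P -> T -> W <- R -> H
  P5: Z <- V -> T <- H
  P6: Z <- V -> T -> W <- R -> H
That exhausts the simple backdoor paths. Count: 6.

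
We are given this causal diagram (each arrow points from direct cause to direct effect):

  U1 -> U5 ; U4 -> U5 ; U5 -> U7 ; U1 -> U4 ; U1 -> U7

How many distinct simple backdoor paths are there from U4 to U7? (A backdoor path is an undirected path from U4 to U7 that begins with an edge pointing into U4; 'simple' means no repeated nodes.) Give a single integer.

2

A backdoor path from U4 to U7 is any simple undirected path whose first edge points into U4 (i.e. leaves U4 via a parent).
Parents of U4: {U1}.
Enumerating:
  P1: U4 <- U1 -> U5 -> U7
  P2: U4 <- U1 -> U7
That exhausts the simple backdoor paths. Count: 2.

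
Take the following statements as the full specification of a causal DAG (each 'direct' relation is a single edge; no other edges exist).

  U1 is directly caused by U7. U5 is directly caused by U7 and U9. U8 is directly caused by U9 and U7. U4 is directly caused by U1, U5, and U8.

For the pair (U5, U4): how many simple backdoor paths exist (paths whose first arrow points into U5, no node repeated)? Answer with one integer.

A backdoor path from U5 to U4 is any simple undirected path whose first edge points into U5 (i.e. leaves U5 via a parent).
Parents of U5: {U7, U9}.
Enumerating:
  P1: U5 <- U7 -> U1 -> U4
  P2: U5 <- U7 -> U8 -> U4
  P3: U5 <- U9 -> U8 <- U7 -> U1 -> U4
  P4: U5 <- U9 -> U8 -> U4
That exhausts the simple backdoor paths. Count: 4.

4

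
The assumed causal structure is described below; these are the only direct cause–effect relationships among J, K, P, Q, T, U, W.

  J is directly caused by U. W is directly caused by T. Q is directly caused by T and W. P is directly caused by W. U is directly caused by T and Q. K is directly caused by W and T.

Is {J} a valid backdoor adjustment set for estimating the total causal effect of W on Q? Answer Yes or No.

Backdoor paths from W to Q (paths whose first edge points into W):
  P1: W <- T -> Q
  P2: W <- T -> U <- Q
Condition 1 (no descendant of W in the set): FAILS — J is a descendant of W.
Condition 2 (every backdoor path blocked by {J}):
  P1: open — no interior node is in the conditioning set.
  P2: open — collider(s) U are conditioned on (or have a conditioned descendant) and no non-collider on the path is in the set.
{J} does not satisfy the backdoor criterion.

No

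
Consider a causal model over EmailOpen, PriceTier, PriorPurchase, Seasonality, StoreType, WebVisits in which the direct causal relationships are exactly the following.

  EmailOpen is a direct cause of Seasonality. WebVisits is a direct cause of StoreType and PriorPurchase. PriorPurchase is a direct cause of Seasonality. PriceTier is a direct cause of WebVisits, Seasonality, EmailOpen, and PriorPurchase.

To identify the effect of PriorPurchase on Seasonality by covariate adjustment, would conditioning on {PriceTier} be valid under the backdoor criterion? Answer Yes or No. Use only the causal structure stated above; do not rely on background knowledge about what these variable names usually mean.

Yes

Backdoor paths from PriorPurchase to Seasonality (paths whose first edge points into PriorPurchase):
  P1: PriorPurchase <- PriceTier -> EmailOpen -> Seasonality
  P2: PriorPurchase <- PriceTier -> Seasonality
  P3: PriorPurchase <- WebVisits <- PriceTier -> EmailOpen -> Seasonality
  P4: PriorPurchase <- WebVisits <- PriceTier -> Seasonality
Condition 1 (no descendant of PriorPurchase in the set): holds — descendants of PriorPurchase are {Seasonality}; none are in {PriceTier}.
Condition 2 (every backdoor path blocked by {PriceTier}):
  P1: blocked at fork node PriceTier ∈ conditioning set.
  P2: blocked at fork node PriceTier ∈ conditioning set.
  P3: blocked at fork node PriceTier ∈ conditioning set.
  P4: blocked at fork node PriceTier ∈ conditioning set.
{PriceTier} satisfies the backdoor criterion.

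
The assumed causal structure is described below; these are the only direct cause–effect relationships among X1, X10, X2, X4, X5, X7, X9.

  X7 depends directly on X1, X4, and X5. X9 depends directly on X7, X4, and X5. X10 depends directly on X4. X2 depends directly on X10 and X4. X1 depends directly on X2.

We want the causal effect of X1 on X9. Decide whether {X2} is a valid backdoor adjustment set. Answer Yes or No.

Backdoor paths from X1 to X9 (paths whose first edge points into X1):
  P1: X1 <- X2 <- X4 -> X7 <- X5 -> X9
  P2: X1 <- X2 <- X4 -> X7 -> X9
  P3: X1 <- X2 <- X4 -> X9
  P4: X1 <- X2 <- X10 <- X4 -> X7 <- X5 -> X9
  P5: X1 <- X2 <- X10 <- X4 -> X7 -> X9
  P6: X1 <- X2 <- X10 <- X4 -> X9
Condition 1 (no descendant of X1 in the set): holds — descendants of X1 are {X7, X9}; none are in {X2}.
Condition 2 (every backdoor path blocked by {X2}):
  P1: blocked at chain node X2 ∈ conditioning set.
  P2: blocked at chain node X2 ∈ conditioning set.
  P3: blocked at chain node X2 ∈ conditioning set.
  P4: blocked at chain node X2 ∈ conditioning set.
  P5: blocked at chain node X2 ∈ conditioning set.
  P6: blocked at chain node X2 ∈ conditioning set.
{X2} satisfies the backdoor criterion.

Yes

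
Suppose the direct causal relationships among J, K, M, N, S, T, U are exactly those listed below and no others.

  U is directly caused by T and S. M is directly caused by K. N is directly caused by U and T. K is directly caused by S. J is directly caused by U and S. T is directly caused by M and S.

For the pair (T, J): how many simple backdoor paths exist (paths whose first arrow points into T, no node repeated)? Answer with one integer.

4

A backdoor path from T to J is any simple undirected path whose first edge points into T (i.e. leaves T via a parent).
Parents of T: {M, S}.
Enumerating:
  P1: T <- S -> U -> J
  P2: T <- S -> J
  P3: T <- M <- K <- S -> U -> J
  P4: T <- M <- K <- S -> J
That exhausts the simple backdoor paths. Count: 4.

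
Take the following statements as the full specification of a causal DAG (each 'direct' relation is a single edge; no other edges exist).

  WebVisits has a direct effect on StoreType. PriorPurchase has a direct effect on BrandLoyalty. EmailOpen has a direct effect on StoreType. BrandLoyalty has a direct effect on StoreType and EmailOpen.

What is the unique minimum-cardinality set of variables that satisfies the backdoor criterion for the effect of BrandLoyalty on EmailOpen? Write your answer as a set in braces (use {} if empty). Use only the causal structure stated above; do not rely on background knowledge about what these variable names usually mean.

Variables eligible for adjustment (non-descendants of BrandLoyalty, excluding BrandLoyalty and EmailOpen): {PriorPurchase, WebVisits}.
Backdoor paths from BrandLoyalty to EmailOpen:
  (none)
With no backdoor paths the empty set already satisfies the criterion, and it is trivially minimal.

{}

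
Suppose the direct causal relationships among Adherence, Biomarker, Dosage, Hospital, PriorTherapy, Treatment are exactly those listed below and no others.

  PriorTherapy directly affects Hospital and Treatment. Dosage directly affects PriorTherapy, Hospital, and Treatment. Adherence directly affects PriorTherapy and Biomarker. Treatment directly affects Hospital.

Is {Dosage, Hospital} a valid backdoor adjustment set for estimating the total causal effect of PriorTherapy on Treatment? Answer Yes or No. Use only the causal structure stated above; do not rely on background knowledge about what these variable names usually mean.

No

Backdoor paths from PriorTherapy to Treatment (paths whose first edge points into PriorTherapy):
  P1: PriorTherapy <- Dosage -> Treatment
  P2: PriorTherapy <- Dosage -> Hospital <- Treatment
Condition 1 (no descendant of PriorTherapy in the set): FAILS — Hospital is a descendant of PriorTherapy.
Condition 2 (every backdoor path blocked by {Dosage, Hospital}):
  P1: blocked at fork node Dosage ∈ conditioning set.
  P2: blocked at fork node Dosage ∈ conditioning set.
{Dosage, Hospital} does not satisfy the backdoor criterion.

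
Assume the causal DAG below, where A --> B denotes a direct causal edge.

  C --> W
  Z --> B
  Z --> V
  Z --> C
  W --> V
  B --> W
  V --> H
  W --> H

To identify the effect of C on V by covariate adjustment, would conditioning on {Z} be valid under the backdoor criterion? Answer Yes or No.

Yes

Backdoor paths from C to V (paths whose first edge points into C):
  P1: C <- Z -> B -> W -> V
  P2: C <- Z -> B -> W -> H <- V
  P3: C <- Z -> V
Condition 1 (no descendant of C in the set): holds — descendants of C are {H, V, W}; none are in {Z}.
Condition 2 (every backdoor path blocked by {Z}):
  P1: blocked at fork node Z ∈ conditioning set.
  P2: blocked at fork node Z ∈ conditioning set.
  P3: blocked at fork node Z ∈ conditioning set.
{Z} satisfies the backdoor criterion.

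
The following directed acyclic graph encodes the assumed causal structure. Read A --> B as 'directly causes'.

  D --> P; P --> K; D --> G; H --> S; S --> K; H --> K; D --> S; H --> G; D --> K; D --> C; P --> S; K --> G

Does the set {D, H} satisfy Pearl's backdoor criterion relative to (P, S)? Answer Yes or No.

Yes

Backdoor paths from P to S (paths whose first edge points into P):
  P1: P <- D -> S
  P2: P <- D -> K <- H -> S
  P3: P <- D -> K <- S
  P4: P <- D -> K -> G <- H -> S
  P5: P <- D -> G <- H -> S
  P6: P <- D -> G <- H -> K <- S
  P7: P <- D -> G <- K <- H -> S
  P8: P <- D -> G <- K <- S
Condition 1 (no descendant of P in the set): holds — descendants of P are {G, K, S}; none are in {D, H}.
Condition 2 (every backdoor path blocked by {D, H}):
  P1: blocked at fork node D ∈ conditioning set.
  P2: blocked at fork node D ∈ conditioning set.
  P3: blocked at fork node D ∈ conditioning set.
  P4: blocked at fork node D ∈ conditioning set.
  P5: blocked at fork node D ∈ conditioning set.
  P6: blocked at fork node D ∈ conditioning set.
  P7: blocked at fork node D ∈ conditioning set.
  P8: blocked at fork node D ∈ conditioning set.
{D, H} satisfies the backdoor criterion.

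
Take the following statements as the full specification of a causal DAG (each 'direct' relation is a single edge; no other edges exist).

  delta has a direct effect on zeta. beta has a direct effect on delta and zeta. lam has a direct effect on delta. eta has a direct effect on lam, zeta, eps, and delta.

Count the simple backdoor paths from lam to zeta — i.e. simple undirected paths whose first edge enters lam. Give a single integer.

A backdoor path from lam to zeta is any simple undirected path whose first edge points into lam (i.e. leaves lam via a parent).
Parents of lam: {eta}.
Enumerating:
  P1: lam <- eta -> delta <- beta -> zeta
  P2: lam <- eta -> delta -> zeta
  P3: lam <- eta -> zeta
That exhausts the simple backdoor paths. Count: 3.

3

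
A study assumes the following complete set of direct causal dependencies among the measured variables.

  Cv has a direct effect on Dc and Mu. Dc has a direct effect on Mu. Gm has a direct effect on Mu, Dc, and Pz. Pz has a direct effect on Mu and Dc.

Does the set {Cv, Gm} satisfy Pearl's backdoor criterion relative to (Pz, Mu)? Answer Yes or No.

Yes

Backdoor paths from Pz to Mu (paths whose first edge points into Pz):
  P1: Pz <- Gm -> Dc <- Cv -> Mu
  P2: Pz <- Gm -> Dc -> Mu
  P3: Pz <- Gm -> Mu
Condition 1 (no descendant of Pz in the set): holds — descendants of Pz are {Dc, Mu}; none are in {Cv, Gm}.
Condition 2 (every backdoor path blocked by {Cv, Gm}):
  P1: blocked at fork node Gm ∈ conditioning set.
  P2: blocked at fork node Gm ∈ conditioning set.
  P3: blocked at fork node Gm ∈ conditioning set.
{Cv, Gm} satisfies the backdoor criterion.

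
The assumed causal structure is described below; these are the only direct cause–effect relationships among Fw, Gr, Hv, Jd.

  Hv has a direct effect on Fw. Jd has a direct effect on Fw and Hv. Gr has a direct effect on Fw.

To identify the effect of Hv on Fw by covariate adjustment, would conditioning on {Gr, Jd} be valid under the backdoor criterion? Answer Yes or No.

Yes

Backdoor paths from Hv to Fw (paths whose first edge points into Hv):
  P1: Hv <- Jd -> Fw
Condition 1 (no descendant of Hv in the set): holds — descendants of Hv are {Fw}; none are in {Gr, Jd}.
Condition 2 (every backdoor path blocked by {Gr, Jd}):
  P1: blocked at fork node Jd ∈ conditioning set.
{Gr, Jd} satisfies the backdoor criterion.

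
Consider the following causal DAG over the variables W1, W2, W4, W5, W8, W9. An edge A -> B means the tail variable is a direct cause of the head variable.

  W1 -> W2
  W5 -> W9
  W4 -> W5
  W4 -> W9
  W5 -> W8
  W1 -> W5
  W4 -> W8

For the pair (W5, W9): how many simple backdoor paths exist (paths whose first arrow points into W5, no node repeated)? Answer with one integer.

1

A backdoor path from W5 to W9 is any simple undirected path whose first edge points into W5 (i.e. leaves W5 via a parent).
Parents of W5: {W1, W4}.
Enumerating:
  P1: W5 <- W4 -> W9
That exhausts the simple backdoor paths. Count: 1.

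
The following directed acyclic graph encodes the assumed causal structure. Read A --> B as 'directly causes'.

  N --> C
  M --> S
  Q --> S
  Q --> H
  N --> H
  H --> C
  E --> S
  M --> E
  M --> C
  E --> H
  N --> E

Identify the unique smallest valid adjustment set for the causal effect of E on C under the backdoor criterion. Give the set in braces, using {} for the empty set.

{M, N}

Variables eligible for adjustment (non-descendants of E, excluding E and C): {M, N, Q}.
Backdoor paths from E to C:
  P1: E <- N -> H <- Q -> S <- M -> C
  P2: E <- N -> H -> C
  P3: E <- N -> C
  P4: E <- M -> S <- Q -> H <- N -> C
  P5: E <- M -> S <- Q -> H -> C
  P6: E <- M -> C
The empty set is not sufficient: P2 (E <- N -> H -> C) has no collider blocking it and no conditioned non-collider, so it is open.
Try {M, N}:
  P1: blocked at fork node N ∈ conditioning set.
  P2: blocked at fork node N ∈ conditioning set.
  P3: blocked at fork node N ∈ conditioning set.
  P4: blocked at fork node M ∈ conditioning set.
  P5: blocked at fork node M ∈ conditioning set.
  P6: blocked at fork node M ∈ conditioning set.
{M, N} contains no descendant of E and blocks every backdoor path.
Every element of {M, N} is needed (dropping M leaves P6 open; dropping N leaves P2 open), so no proper subset is valid.
Among all size-2 subsets of the eligible variables, only {M, N} blocks every backdoor path, so it is the unique smallest valid adjustment set.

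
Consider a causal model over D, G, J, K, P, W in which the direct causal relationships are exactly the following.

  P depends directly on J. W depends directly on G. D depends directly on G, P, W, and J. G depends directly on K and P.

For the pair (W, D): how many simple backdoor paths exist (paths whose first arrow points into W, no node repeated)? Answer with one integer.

A backdoor path from W to D is any simple undirected path whose first edge points into W (i.e. leaves W via a parent).
Parents of W: {G}.
Enumerating:
  P1: W <- G <- P <- J -> D
  P2: W <- G <- P -> D
  P3: W <- G -> D
That exhausts the simple backdoor paths. Count: 3.

3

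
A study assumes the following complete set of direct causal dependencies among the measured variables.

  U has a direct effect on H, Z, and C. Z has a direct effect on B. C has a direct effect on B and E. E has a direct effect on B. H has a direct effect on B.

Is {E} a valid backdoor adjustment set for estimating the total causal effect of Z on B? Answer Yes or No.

No

Backdoor paths from Z to B (paths whose first edge points into Z):
  P1: Z <- U -> H -> B
  P2: Z <- U -> C -> E -> B
  P3: Z <- U -> C -> B
Condition 1 (no descendant of Z in the set): holds — descendants of Z are {B}; none are in {E}.
Condition 2 (every backdoor path blocked by {E}):
  P1: open — no interior node is in the conditioning set.
  P2: blocked at chain node E ∈ conditioning set.
  P3: open — no interior node is in the conditioning set.
{E} does not satisfy the backdoor criterion.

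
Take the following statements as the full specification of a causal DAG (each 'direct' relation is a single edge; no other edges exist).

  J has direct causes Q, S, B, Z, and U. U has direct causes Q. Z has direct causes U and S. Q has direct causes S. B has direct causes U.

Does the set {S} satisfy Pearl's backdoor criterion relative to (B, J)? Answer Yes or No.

No

Backdoor paths from B to J (paths whose first edge points into B):
  P1: B <- U <- Q <- S -> Z -> J
  P2: B <- U <- Q <- S -> J
  P3: B <- U <- Q -> J
  P4: B <- U -> Z <- S -> Q -> J
  P5: B <- U -> Z <- S -> J
  P6: B <- U -> Z -> J
  P7: B <- U -> J
Condition 1 (no descendant of B in the set): holds — descendants of B are {J}; none are in {S}.
Condition 2 (every backdoor path blocked by {S}):
  P1: blocked at fork node S ∈ conditioning set.
  P2: blocked at fork node S ∈ conditioning set.
  P3: open — no interior node is in the conditioning set.
  P4: blocked at collider Z (neither it nor any descendant is in the conditioning set).
  P5: blocked at collider Z (neither it nor any descendant is in the conditioning set).
  P6: open — no interior node is in the conditioning set.
  P7: open — no interior node is in the conditioning set.
{S} does not satisfy the backdoor criterion.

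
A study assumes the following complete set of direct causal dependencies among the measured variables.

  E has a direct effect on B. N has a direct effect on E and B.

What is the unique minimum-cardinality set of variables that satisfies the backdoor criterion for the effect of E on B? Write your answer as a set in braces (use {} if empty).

{N}

Variables eligible for adjustment (non-descendants of E, excluding E and B): {N}.
Backdoor paths from E to B:
  P1: E <- N -> B
The empty set is not sufficient: P1 (E <- N -> B) has no collider blocking it and no conditioned non-collider, so it is open.
Try {N}:
  P1: blocked at fork node N ∈ conditioning set.
{N} contains no descendant of E and blocks every backdoor path.
{N} is the unique smallest valid adjustment set.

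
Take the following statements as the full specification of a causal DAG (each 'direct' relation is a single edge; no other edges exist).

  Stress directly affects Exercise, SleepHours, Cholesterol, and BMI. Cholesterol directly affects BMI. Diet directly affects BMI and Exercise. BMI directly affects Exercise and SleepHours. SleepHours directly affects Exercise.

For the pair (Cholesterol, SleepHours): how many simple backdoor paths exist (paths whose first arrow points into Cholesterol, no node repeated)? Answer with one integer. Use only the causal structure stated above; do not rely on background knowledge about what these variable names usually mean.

7

A backdoor path from Cholesterol to SleepHours is any simple undirected path whose first edge points into Cholesterol (i.e. leaves Cholesterol via a parent).
Parents of Cholesterol: {Stress}.
Enumerating:
  P1: Cholesterol <- Stress -> BMI <- Diet -> Exercise <- SleepHours
  P2: Cholesterol <- Stress -> BMI -> SleepHours
  P3: Cholesterol <- Stress -> BMI -> Exercise <- SleepHours
  P4: Cholesterol <- Stress -> SleepHours
  P5: Cholesterol <- Stress -> Exercise <- Diet -> BMI -> SleepHours
  P6: Cholesterol <- Stress -> Exercise <- BMI -> SleepHours
  P7: Cholesterol <- Stress -> Exercise <- SleepHours
That exhausts the simple backdoor paths. Count: 7.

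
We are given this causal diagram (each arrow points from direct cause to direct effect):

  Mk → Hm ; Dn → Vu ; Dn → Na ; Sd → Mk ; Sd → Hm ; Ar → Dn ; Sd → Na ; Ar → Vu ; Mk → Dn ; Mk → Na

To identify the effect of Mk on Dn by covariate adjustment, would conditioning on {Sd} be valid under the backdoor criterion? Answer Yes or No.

Yes

Backdoor paths from Mk to Dn (paths whose first edge points into Mk):
  P1: Mk <- Sd -> Na <- Dn
Condition 1 (no descendant of Mk in the set): holds — descendants of Mk are {Dn, Hm, Na, Vu}; none are in {Sd}.
Condition 2 (every backdoor path blocked by {Sd}):
  P1: blocked at fork node Sd ∈ conditioning set.
{Sd} satisfies the backdoor criterion.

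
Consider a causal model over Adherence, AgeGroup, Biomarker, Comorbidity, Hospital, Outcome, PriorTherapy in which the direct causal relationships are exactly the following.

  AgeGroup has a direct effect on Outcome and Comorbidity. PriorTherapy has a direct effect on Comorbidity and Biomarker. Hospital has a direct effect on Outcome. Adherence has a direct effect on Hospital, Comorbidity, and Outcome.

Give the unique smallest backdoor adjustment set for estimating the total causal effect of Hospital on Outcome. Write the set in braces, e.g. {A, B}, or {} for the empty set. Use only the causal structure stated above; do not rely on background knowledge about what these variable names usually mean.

{Adherence}

Variables eligible for adjustment (non-descendants of Hospital, excluding Hospital and Outcome): {Adherence, AgeGroup, Biomarker, Comorbidity, PriorTherapy}.
Backdoor paths from Hospital to Outcome:
  P1: Hospital <- Adherence -> Comorbidity <- AgeGroup -> Outcome
  P2: Hospital <- Adherence -> Outcome
The empty set is not sufficient: P2 (Hospital <- Adherence -> Outcome) has no collider blocking it and no conditioned non-collider, so it is open.
Try {Adherence}:
  P1: blocked at fork node Adherence ∈ conditioning set.
  P2: blocked at fork node Adherence ∈ conditioning set.
{Adherence} contains no descendant of Hospital and blocks every backdoor path.
No other singleton works — e.g. {PriorTherapy} leaves P2 open — so {Adherence} is the unique smallest valid adjustment set.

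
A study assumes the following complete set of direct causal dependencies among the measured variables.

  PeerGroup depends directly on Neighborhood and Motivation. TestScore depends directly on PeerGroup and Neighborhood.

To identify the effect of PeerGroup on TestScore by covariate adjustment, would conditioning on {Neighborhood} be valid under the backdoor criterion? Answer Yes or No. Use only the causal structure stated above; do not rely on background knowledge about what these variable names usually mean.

Yes

Backdoor paths from PeerGroup to TestScore (paths whose first edge points into PeerGroup):
  P1: PeerGroup <- Neighborhood -> TestScore
Condition 1 (no descendant of PeerGroup in the set): holds — descendants of PeerGroup are {TestScore}; none are in {Neighborhood}.
Condition 2 (every backdoor path blocked by {Neighborhood}):
  P1: blocked at fork node Neighborhood ∈ conditioning set.
{Neighborhood} satisfies the backdoor criterion.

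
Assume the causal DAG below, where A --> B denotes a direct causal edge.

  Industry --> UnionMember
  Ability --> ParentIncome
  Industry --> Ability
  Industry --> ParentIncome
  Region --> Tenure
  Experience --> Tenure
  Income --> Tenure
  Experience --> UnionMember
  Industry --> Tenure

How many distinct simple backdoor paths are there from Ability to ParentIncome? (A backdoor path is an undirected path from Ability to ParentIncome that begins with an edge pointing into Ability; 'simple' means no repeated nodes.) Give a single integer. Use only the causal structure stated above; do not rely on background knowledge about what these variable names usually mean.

1

A backdoor path from Ability to ParentIncome is any simple undirected path whose first edge points into Ability (i.e. leaves Ability via a parent).
Parents of Ability: {Industry}.
Enumerating:
  P1: Ability <- Industry -> ParentIncome
That exhausts the simple backdoor paths. Count: 1.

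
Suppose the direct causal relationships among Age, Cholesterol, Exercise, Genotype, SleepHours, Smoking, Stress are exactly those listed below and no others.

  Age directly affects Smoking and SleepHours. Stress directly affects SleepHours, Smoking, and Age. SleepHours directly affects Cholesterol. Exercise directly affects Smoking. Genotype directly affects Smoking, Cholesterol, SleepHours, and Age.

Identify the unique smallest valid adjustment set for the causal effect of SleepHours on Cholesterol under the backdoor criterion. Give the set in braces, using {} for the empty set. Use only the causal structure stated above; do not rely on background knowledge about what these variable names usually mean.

{Genotype}

Variables eligible for adjustment (non-descendants of SleepHours, excluding SleepHours and Cholesterol): {Age, Exercise, Genotype, Smoking, Stress}.
Backdoor paths from SleepHours to Cholesterol:
  P1: SleepHours <- Genotype -> Cholesterol
  P2: SleepHours <- Stress -> Age <- Genotype -> Cholesterol
  P3: SleepHours <- Stress -> Age -> Smoking <- Genotype -> Cholesterol
  P4: SleepHours <- Stress -> Smoking <- Genotype -> Cholesterol
  P5: SleepHours <- Stress -> Smoking <- Age <- Genotype -> Cholesterol
  P6: SleepHours <- Age <- Genotype -> Cholesterol
  P7: SleepHours <- Age <- Stress -> Smoking <- Genotype -> Cholesterol
  P8: SleepHours <- Age -> Smoking <- Genotype -> Cholesterol
The empty set is not sufficient: P1 (SleepHours <- Genotype -> Cholesterol) has no collider blocking it and no conditioned non-collider, so it is open.
Try {Genotype}:
  P1: blocked at fork node Genotype ∈ conditioning set.
  P2: blocked at collider Age (neither it nor any descendant is in the conditioning set).
  P3: blocked at collider Smoking (neither it nor any descendant is in the conditioning set).
  P4: blocked at collider Smoking (neither it nor any descendant is in the conditioning set).
  P5: blocked at collider Smoking (neither it nor any descendant is in the conditioning set).
  P6: blocked at fork node Genotype ∈ conditioning set.
  P7: blocked at collider Smoking (neither it nor any descendant is in the conditioning set).
  P8: blocked at collider Smoking (neither it nor any descendant is in the conditioning set).
{Genotype} contains no descendant of SleepHours and blocks every backdoor path.
No other singleton works — e.g. {Exercise} leaves P1 open — so {Genotype} is the unique smallest valid adjustment set.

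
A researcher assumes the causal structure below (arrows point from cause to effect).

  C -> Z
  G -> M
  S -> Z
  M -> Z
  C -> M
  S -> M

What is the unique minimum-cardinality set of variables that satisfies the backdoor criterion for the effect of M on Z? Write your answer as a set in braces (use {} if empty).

Variables eligible for adjustment (non-descendants of M, excluding M and Z): {C, G, S}.
Backdoor paths from M to Z:
  P1: M <- S -> Z
  P2: M <- C -> Z
The empty set is not sufficient: P1 (M <- S -> Z) has no collider blocking it and no conditioned non-collider, so it is open.
Try {C, S}:
  P1: blocked at fork node S ∈ conditioning set.
  P2: blocked at fork node C ∈ conditioning set.
{C, S} contains no descendant of M and blocks every backdoor path.
Every element of {C, S} is needed (dropping C leaves P2 open; dropping S leaves P1 open), so no proper subset is valid.
Among all size-2 subsets of the eligible variables, only {C, S} blocks every backdoor path, so it is the unique smallest valid adjustment set.

{C, S}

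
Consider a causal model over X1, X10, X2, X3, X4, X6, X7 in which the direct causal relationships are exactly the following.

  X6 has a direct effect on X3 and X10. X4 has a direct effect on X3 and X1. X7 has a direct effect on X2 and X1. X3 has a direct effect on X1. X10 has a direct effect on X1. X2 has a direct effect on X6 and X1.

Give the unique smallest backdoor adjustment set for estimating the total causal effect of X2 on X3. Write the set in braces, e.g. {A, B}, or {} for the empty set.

Variables eligible for adjustment (non-descendants of X2, excluding X2 and X3): {X4, X7}.
Backdoor paths from X2 to X3:
  P1: X2 <- X7 -> X1 <- X4 -> X3
  P2: X2 <- X7 -> X1 <- X10 <- X6 -> X3
  P3: X2 <- X7 -> X1 <- X3
Each backdoor path contains an unconditioned collider, so every path is already blocked with the empty conditioning set:
  P1: blocked at collider X1 (neither it nor any descendant is in the conditioning set).
  P2: blocked at collider X1 (neither it nor any descendant is in the conditioning set).
  P3: blocked at collider X1 (neither it nor any descendant is in the conditioning set).
The empty set is therefore the unique smallest valid set.

{}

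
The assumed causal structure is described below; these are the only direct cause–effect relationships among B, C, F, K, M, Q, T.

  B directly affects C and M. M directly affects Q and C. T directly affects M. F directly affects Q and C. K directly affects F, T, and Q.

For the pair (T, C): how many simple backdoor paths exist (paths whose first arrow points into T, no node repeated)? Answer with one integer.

A backdoor path from T to C is any simple undirected path whose first edge points into T (i.e. leaves T via a parent).
Parents of T: {K}.
Enumerating:
  P1: T <- K -> F -> Q <- M <- B -> C
  P2: T <- K -> F -> Q <- M -> C
  P3: T <- K -> F -> C
  P4: T <- K -> Q <- M <- B -> C
  P5: T <- K -> Q <- M -> C
  P6: T <- K -> Q <- F -> C
That exhausts the simple backdoor paths. Count: 6.

6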